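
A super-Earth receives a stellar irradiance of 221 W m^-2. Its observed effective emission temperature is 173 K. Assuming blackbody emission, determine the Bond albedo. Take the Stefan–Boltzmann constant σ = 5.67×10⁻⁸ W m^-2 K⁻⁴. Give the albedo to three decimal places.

Energy balance: S(1−α)/4 = σT⁴, so 1−α = 4σT⁴/S.
σT⁴ = 50.79 W m^-2, so 4σT⁴ = 203.2 W m^-2.
Hence α = 1 − 203.2/221.0 = 0.0807.

0.081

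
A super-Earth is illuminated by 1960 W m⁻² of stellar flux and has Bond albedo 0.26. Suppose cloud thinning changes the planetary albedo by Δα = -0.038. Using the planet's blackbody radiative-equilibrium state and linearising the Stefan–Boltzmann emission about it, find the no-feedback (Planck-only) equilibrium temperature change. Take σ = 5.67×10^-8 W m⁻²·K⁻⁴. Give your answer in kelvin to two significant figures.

3.6 K

The baseline emission temperature is T_e = 282.8 K.
The change in absorbed flux is Δ[S(1−α)/4] = −SΔα/4 = 18.62 W m⁻².
Linearising σT⁴ gives d(σT⁴)/dT = 4σT_e³ = 5.129 W m⁻² per K.
Hence the no-feedback warming is ΔF/(4σT_e³) = 3.63 K.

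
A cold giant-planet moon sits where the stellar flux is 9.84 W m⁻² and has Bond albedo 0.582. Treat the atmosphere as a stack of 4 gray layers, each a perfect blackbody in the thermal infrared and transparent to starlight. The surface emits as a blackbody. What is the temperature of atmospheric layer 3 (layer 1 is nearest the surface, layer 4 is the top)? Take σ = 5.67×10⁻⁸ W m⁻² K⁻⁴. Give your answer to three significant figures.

OLR = S(1−α)/4 = 1.028 W m⁻²; the top layer radiates at T_e = 65.26 K.
In the N-layer model, layer k (counted from the surface) has T_k = (N+1−k)^(1/4)·T_e.
T_3 = (2)^(1/4)·65.26 = 77.60 K.

77.6 kelvin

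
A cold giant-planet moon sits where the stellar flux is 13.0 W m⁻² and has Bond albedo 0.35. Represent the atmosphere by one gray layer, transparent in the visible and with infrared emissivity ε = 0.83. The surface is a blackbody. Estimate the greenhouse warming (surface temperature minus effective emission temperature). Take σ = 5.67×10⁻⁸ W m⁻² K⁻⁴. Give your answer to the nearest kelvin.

The planet radiates to space at T_e = [S(1−α)/(4σ)]^(1/4) = 78.13 K.
The surface balance (absorbed SW + ε·downward IR = σT_s⁴) with T_a⁴ = T_s⁴/2 reduces to T_s = T_e·[2/(2−ε)]^¼ = 89.33 K.
Greenhouse warming: T_s − T_e = 11.21 K.

11 K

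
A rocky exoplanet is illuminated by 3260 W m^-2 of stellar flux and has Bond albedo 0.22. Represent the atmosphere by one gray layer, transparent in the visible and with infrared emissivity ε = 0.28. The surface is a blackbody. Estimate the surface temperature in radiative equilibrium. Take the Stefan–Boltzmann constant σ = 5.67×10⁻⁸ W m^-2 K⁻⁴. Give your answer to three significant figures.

338 kelvin

At the top of the atmosphere, σT_e⁴ = S(1−α)/4 = 635.7 W m^-2, giving T_e = 325.4 K.
For a single slab of emissivity ε, T_s⁴ = 2T_e⁴/(2−ε); thus T_s = 325.4·(1.163)^(1/4) = 337.9 K.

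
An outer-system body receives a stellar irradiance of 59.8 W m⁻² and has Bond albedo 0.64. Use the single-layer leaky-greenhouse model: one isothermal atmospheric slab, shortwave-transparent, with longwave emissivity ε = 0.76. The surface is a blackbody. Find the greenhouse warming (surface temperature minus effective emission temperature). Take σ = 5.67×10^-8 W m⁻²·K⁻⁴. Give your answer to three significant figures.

12.5 kelvin

The planet radiates to space at T_e = [S(1−α)/(4σ)]^(1/4) = 98.71 K.
Surface balance with a leaky layer gives σT_s⁴ = σT_e⁴·2/(2−ε), so T_s = T_e·[2/(2−0.76)]^(1/4) = 111.2 K.
The atmosphere warms the surface by 12.53 K.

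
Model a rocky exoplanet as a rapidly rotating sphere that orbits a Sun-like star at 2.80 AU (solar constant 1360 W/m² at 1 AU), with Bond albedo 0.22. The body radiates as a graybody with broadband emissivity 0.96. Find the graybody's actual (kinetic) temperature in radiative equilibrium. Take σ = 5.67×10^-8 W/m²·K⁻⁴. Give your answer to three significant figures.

158 kelvin

Flux at the orbit: S = 1360/(2.80)² = 173.5 W/m².
Averaging over the sphere, the absorbed flux is S(1−α)/4 = 33.83 W/m².
Radiative balance εσT⁴ = 33.83 gives T = [33.83/(0.96·σ)]^(1/4) = 157.9 K.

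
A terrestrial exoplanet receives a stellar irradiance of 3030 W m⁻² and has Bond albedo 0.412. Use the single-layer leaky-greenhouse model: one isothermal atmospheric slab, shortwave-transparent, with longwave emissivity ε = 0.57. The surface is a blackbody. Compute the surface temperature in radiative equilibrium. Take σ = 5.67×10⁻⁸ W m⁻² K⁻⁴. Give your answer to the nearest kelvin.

At the top of the atmosphere, σT_e⁴ = S(1−α)/4 = 445.4 W m⁻², giving T_e = 297.7 K.
Surface balance with a leaky layer gives σT_s⁴ = σT_e⁴·2/(2−ε), so T_s = T_e·[2/(2−0.57)]^(1/4) = 323.8 K.

324 K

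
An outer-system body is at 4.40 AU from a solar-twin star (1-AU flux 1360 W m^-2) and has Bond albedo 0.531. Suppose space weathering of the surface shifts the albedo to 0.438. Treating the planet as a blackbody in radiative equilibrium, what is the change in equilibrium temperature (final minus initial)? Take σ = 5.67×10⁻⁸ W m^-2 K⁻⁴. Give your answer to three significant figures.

5.08 K

Irradiance scales as 1/d², so S = 1360 W m^-2 × (1/4.40)² = 70.25 W m^-2.
Before: T₁ = [70.25·0.469/(4σ)]^(1/4) = 109.8 K.
After:  T₂ = [70.25·0.562/(4σ)]^(1/4) = 114.9 K.
Change: 114.9 − 109.8 = 5.079 K.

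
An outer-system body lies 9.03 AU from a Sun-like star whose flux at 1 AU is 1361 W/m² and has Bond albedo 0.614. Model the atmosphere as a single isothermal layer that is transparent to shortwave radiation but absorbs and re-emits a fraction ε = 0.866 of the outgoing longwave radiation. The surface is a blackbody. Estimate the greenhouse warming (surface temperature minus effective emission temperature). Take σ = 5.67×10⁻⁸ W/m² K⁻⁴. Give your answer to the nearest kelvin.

11 K

Flux at the orbit: S = 1361/(9.03)² = 16.69 W/m².
Effective emission temperature (TOA balance): σT_e⁴ = S(1−α)/4 = 1.611 W/m² → T_e = 73.01 K.
For a single slab of emissivity ε, T_s⁴ = 2T_e⁴/(2−ε); thus T_s = 73.01·(1.764)^(1/4) = 84.13 K.
T_s − T_e = 84.13 − 73.01 = 11.13 K.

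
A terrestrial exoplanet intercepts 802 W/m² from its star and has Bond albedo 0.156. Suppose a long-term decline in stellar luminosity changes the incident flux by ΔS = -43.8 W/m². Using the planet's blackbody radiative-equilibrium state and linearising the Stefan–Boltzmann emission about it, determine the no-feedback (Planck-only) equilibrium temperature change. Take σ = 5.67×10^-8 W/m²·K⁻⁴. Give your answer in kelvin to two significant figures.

-3.2 K

Reference equilibrium: T_e = [S(1−α)/(4σ)]^(1/4) = 233.7 K.
TOA radiative forcing: ΔF = (1−α)ΔS/4 = 0.844·(-43.8)/4 = -9.242 W/m².
Linearising σT⁴ gives d(σT⁴)/dT = 4σT_e³ = 2.896 W/m² per K.
So ΔT₀ = -9.242/2.896 = -3.19 K.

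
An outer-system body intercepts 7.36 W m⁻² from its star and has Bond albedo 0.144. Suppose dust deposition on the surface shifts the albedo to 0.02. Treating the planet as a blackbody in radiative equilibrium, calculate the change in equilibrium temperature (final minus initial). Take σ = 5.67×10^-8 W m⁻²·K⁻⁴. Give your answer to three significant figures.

2.50 K

Initial: T₁ = [S(1−0.144)/(4σ)]^(1/4) = 72.60 K.
After:  T₂ = [7.360·0.98/(4σ)]^(1/4) = 75.10 K.
ΔT = T₂ − T₁ = 2.497 K.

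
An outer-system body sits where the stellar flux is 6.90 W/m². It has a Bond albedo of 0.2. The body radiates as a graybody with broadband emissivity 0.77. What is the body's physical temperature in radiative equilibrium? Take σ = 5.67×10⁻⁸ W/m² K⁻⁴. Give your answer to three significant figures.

75.0 K

The planet absorbs (1−α)S over its disc πR² and re-emits over 4πR², so the mean absorbed flux is (1−0.2)·6.900/4 = 1.380 W/m².
Radiative balance εσT⁴ = 1.380 gives T = [1.380/(0.77·σ)]^(1/4) = 74.98 K.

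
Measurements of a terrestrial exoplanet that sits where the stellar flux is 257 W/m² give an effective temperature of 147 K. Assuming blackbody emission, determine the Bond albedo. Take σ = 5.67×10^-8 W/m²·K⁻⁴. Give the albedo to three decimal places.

Energy balance: S(1−α)/4 = σT⁴, so 1−α = 4σT⁴/S.
4σT⁴ = 4·5.67×10⁻⁸·(147)⁴ = 105.9 W/m².
Hence α = 1 − 105.9/257.0 = 0.5879.

0.588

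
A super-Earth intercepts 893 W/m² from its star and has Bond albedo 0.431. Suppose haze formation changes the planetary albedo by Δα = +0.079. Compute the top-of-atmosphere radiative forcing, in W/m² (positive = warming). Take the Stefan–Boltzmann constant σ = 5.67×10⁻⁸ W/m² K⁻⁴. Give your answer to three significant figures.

The change in absorbed flux is Δ[S(1−α)/4] = −SΔα/4 = -17.64 W/m².

-17.6 W/m²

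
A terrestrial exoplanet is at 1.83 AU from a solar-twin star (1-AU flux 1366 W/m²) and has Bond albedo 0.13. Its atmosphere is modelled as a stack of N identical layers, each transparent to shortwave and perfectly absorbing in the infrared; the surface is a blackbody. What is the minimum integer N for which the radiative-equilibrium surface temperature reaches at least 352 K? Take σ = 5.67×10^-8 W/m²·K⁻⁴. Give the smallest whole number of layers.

By the inverse-square law, S = 1366/1.83² = 407.9 W/m².
The effective emission temperature is T_e = [S(1−α)/(4σ)]^¼ = 198.9 K.
Need (N+1)T_e⁴ ≥ T_s⁴, i.e. N+1 ≥ (352/198.9)⁴ = 9.812.
The minimum whole number is N = 9.

9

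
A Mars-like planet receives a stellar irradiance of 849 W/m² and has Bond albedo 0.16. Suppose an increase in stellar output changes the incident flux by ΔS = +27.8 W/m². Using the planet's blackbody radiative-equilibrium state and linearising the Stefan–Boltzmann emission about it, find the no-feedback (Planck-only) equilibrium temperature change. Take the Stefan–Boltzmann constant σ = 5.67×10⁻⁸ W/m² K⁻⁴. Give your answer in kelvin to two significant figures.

Unperturbed T_e = [849.0·(1−0.16)/(4σ)]^¼ = 236.8 K.
Only a fraction (1−α) is absorbed and it's spread over 4πR², so ΔF = (1−α)ΔS/4 = 5.838 W/m².
The Planck feedback parameter is 4σT_e³ = 3.012 W/m²/K.
So ΔT₀ = 5.838/3.012 = 1.94 K.

1.9 K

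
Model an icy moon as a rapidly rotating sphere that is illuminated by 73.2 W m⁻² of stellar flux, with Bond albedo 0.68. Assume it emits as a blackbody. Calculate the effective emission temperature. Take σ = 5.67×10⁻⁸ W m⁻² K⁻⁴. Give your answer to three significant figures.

101 K

The planet absorbs (1−α)S over its disc πR² and re-emits over 4πR², so the mean absorbed flux is (1−0.68)·73.20/4 = 5.856 W m⁻².
In equilibrium σT⁴ equals this, so T = 100.8 K.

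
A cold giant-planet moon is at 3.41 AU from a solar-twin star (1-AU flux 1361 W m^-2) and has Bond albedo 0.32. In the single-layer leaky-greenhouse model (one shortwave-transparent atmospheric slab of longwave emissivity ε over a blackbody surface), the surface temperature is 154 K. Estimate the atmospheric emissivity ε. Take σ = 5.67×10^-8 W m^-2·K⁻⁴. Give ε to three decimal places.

By the inverse-square law, S = 1361/3.41² = 117.0 W m^-2.
First, T_e = [117.0·(1−0.32)/(4σ)]^(1/4) = 136.9 K.
Inverting T_s⁴ = 2T_e⁴/(2−ε): (T_e/T_s)⁴ = 0.6239, so ε = 2(1 − 0.6239) = 0.7522.

0.752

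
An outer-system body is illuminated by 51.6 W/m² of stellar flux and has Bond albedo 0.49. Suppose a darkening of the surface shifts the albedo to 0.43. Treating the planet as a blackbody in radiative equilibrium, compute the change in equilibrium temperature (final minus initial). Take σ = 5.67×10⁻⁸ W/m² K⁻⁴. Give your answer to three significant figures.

Initial: T₁ = [S(1−0.49)/(4σ)]^(1/4) = 103.8 K.
With α = 0.43, T₂ = 106.7 K.
Change: 106.7 − 103.8 = 2.926 K.

2.93 K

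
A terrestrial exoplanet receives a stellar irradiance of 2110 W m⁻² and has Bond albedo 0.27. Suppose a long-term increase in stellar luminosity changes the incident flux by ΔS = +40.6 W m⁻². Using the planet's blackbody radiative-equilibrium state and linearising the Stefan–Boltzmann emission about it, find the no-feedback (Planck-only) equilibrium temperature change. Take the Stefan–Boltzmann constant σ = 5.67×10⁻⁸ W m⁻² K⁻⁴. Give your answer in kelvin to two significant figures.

1.4 kelvin

The baseline emission temperature is T_e = 287.1 K.
ΔF = Δ[S(1−α)]/4 = (1−0.27)·+40.6/4 = 7.410 W m⁻².
The Planck feedback parameter is 4σT_e³ = 5.366 W m⁻²/K.
So ΔT₀ = 7.410/5.366 = 1.38 K.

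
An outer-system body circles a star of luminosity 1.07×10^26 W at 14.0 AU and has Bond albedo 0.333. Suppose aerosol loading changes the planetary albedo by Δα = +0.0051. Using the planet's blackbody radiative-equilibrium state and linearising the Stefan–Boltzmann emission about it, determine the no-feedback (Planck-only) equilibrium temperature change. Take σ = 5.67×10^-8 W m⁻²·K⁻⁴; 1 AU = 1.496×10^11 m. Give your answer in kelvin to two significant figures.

-0.093 kelvin

Orbital distance: d = 14.0 AU = 2.094×10^12 m.
S = L/(4πd²) = 1.941 W m⁻².
Reference equilibrium: T_e = [S(1−α)/(4σ)]^(1/4) = 48.88 K.
The change in absorbed flux is Δ[S(1−α)/4] = −SΔα/4 = -0.002475 W m⁻².
The Planck feedback parameter is 4σT_e³ = 0.02649 W m⁻²/K.
Hence the no-feedback warming is ΔF/(4σT_e³) = -0.0934 K.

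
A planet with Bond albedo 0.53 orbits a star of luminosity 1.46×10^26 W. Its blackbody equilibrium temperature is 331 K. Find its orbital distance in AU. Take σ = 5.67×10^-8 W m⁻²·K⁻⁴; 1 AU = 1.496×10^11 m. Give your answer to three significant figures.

Energy balance gives S = 4σT⁴/(1−α) = 5792 W m⁻².
S = L/(4πd²) → d = √(L/4πS) = √(1.46×10^26/(4π·5792)) = 4.479×10^10 m = 0.2994 AU.

0.299 AU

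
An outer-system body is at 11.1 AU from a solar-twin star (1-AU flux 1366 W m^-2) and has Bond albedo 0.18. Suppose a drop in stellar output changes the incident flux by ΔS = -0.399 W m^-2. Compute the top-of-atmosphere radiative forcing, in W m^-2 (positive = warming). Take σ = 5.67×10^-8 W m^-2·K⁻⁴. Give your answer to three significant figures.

-0.0818 W m^-2

Flux at the orbit: S = 1366/(11.1)² = 11.09 W m^-2.
ΔF = Δ[S(1−α)]/4 = (1−0.18)·-0.399/4 = -0.08180 W m^-2.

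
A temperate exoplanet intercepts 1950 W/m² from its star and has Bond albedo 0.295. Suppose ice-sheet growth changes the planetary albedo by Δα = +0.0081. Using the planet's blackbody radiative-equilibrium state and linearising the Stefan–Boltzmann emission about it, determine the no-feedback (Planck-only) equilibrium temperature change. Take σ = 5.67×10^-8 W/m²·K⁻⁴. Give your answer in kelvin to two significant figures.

Unperturbed T_e = [1950·(1−0.295)/(4σ)]^¼ = 279.0 K.
TOA radiative forcing: ΔF = −S·Δα/4 = −1950·(+0.0081)/4 = -3.949 W/m².
The Planck feedback parameter is 4σT_e³ = 4.927 W/m²/K.
Hence the no-feedback warming is ΔF/(4σT_e³) = -0.801 K.

-0.80 kelvin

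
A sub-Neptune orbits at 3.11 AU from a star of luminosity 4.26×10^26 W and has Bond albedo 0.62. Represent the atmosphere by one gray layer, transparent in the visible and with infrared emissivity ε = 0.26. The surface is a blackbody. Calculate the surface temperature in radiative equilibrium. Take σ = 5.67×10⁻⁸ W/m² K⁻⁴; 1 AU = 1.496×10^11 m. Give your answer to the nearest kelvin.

Orbital distance: d = 3.11 AU = 4.653×10^11 m.
Spreading L over a sphere of radius d: S = 4.26×10^26/(4π·4.65×10^11²) = 156.6 W/m².
The planet radiates to space at T_e = [S(1−α)/(4σ)]^(1/4) = 127.3 K.
Surface balance with a leaky layer gives σT_s⁴ = σT_e⁴·2/(2−ε), so T_s = T_e·[2/(2−0.26)]^(1/4) = 131.8 K.

132 K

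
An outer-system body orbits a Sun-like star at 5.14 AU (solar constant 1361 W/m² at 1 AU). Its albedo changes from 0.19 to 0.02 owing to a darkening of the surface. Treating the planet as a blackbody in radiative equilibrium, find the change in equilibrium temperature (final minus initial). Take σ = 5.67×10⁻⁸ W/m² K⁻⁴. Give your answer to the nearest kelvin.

6 K

Irradiance scales as 1/d², so S = 1361 W/m² × (1/5.14)² = 51.51 W/m².
With α = 0.19, T₁ = 116.5 K.
With α = 0.02, T₂ = 122.1 K.
ΔT = T₂ − T₁ = 5.681 K.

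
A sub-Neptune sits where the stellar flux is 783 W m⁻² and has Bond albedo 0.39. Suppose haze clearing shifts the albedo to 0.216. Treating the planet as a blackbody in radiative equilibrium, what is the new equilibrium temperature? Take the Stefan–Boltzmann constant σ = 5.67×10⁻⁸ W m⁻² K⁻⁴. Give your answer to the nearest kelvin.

With the new albedo, S(1−α₂)/4 = 153.5 W m⁻², so T₂ = 228.1 K.

228 K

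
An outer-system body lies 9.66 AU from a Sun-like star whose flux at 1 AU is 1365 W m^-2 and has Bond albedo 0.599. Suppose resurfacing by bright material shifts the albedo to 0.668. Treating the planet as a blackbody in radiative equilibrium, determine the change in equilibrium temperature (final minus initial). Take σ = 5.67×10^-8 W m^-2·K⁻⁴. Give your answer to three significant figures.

-3.29 K

Flux at the orbit: S = 1365/(9.66)² = 14.63 W m^-2.
With α = 0.599, T₁ = 71.31 K.
With α = 0.668, T₂ = 68.02 K.
Change: 68.02 − 71.31 = -3.288 K.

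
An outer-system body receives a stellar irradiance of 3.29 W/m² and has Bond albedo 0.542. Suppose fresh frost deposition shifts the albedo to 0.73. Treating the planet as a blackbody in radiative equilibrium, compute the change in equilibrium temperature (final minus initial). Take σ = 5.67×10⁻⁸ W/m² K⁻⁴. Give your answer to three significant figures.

Before: T₁ = [3.290·0.458/(4σ)]^(1/4) = 50.77 K.
After:  T₂ = [3.290·0.27/(4σ)]^(1/4) = 44.49 K.
Change: 44.49 − 50.77 = -6.283 K.

-6.28 kelvin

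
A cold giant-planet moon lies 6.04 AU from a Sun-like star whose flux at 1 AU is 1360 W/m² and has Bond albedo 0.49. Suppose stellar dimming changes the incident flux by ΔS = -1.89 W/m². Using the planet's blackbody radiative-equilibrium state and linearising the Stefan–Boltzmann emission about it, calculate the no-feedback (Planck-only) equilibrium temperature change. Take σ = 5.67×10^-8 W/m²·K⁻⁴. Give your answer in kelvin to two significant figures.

Irradiance scales as 1/d², so S = 1360 W/m² × (1/6.04)² = 37.28 W/m².
The baseline emission temperature is T_e = 95.69 K.
TOA radiative forcing: ΔF = (1−α)ΔS/4 = 0.51·(-1.89)/4 = -0.2410 W/m².
Planck response: λ_P = 4σT_e³ = 4·5.67×10⁻⁸·(95.69)³ = 0.1987 W/m²/K.
So ΔT₀ = -0.2410/0.1987 = -1.21 K.

-1.2 K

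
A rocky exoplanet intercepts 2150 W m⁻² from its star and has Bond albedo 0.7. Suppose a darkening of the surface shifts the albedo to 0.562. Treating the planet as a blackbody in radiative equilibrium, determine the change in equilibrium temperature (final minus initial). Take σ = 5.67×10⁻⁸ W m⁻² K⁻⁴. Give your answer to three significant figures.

22.9 K

Before: T₁ = [2150·0.3/(4σ)]^(1/4) = 230.9 K.
Final:   T₂ = [S(1−0.562)/(4σ)]^(1/4) = 253.8 K.
Change: 253.8 − 230.9 = 22.91 K.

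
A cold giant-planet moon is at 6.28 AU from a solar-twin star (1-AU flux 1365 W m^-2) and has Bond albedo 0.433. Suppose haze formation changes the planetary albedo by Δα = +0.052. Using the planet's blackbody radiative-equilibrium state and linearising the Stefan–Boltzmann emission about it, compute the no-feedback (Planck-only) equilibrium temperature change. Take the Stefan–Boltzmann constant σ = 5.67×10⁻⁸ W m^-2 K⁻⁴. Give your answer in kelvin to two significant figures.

Irradiance scales as 1/d², so S = 1365 W m^-2 × (1/6.28)² = 34.61 W m^-2.
Reference equilibrium: T_e = [S(1−α)/(4σ)]^(1/4) = 96.45 K.
ΔF = −(S/4)Δα = −(34.61/4)×(+0.052) = -0.4499 W m^-2.
Linearising σT⁴ gives d(σT⁴)/dT = 4σT_e³ = 0.2035 W m^-2 per K.
ΔT₀ = ΔF/λ_P = -0.4499/0.2035 = -2.21 K.

-2.2 K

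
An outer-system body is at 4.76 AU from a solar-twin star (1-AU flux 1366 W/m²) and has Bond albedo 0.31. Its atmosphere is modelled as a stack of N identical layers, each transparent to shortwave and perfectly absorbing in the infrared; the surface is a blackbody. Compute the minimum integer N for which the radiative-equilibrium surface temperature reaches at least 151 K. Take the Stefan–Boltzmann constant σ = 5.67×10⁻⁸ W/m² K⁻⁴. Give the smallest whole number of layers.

2

Irradiance scales as 1/d², so S = 1366 W/m² × (1/4.76)² = 60.29 W/m².
Top-of-atmosphere balance: σT_e⁴ = S(1−α)/4 = 10.40 W/m² → T_e = 116.4 K.
Need (N+1)T_e⁴ ≥ T_s⁴, i.e. N+1 ≥ (151/116.4)⁴ = 2.834.
Rounding up, N = 2.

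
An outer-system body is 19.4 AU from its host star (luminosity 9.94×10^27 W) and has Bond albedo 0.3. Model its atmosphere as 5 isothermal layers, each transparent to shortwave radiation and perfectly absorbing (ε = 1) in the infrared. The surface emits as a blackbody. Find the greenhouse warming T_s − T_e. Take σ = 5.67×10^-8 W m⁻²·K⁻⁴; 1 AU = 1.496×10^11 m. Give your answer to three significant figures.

73.7 kelvin

Orbital distance: d = 19.4 AU = 2.902×10^12 m.
Flux at the orbit: S = L/(4πd²) = 9.94×10^27/(4π·(2.90×10^12)²) = 93.91 W m⁻².
Top-of-atmosphere balance: σT_e⁴ = S(1−α)/4 = 16.43 W m⁻² → T_e = 130.5 K.
T_s = (N+1)^(1/4)·T_e = 204.2 K.
Warming: T_s − T_e = 73.73 K.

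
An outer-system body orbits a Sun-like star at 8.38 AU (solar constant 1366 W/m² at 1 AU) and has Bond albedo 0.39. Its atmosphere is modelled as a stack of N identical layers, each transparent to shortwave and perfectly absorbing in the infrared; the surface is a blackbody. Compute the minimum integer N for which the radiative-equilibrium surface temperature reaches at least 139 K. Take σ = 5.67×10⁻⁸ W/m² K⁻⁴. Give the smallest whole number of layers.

7

Irradiance scales as 1/d², so S = 1366 W/m² × (1/8.38)² = 19.45 W/m².
OLR = S(1−α)/4 = 2.966 W/m²; the top layer radiates at T_e = 85.05 K.
T_s = (N+1)^(1/4)·T_e ≥ 139 K requires N+1 ≥ (T_s/T_e)⁴ = (139/85.05)⁴ = 7.135.
Rounding up, N = 7.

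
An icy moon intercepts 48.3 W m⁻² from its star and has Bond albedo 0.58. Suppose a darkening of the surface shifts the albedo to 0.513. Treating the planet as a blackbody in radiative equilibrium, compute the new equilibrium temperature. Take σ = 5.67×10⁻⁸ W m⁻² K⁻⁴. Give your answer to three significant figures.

New equilibrium: T₂ = [(1−0.513)·48.30/(4σ)]^(1/4) = 100.9 K.

101 K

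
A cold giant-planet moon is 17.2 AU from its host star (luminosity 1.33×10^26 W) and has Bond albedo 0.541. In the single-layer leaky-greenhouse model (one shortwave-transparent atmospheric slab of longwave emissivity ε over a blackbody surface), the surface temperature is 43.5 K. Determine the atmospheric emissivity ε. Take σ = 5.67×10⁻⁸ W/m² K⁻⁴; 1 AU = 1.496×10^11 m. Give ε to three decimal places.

0.193

Orbital distance: d = 17.2 AU = 2.573×10^12 m.
S = L/(4πd²) = 1.599 W/m².
Effective temperature: T_e = [S(1−α)/(4σ)]^(1/4) = 42.41 K.
Since (2−ε)/2 = (T_e/T_s)⁴ = 0.9035, ε = 0.1930.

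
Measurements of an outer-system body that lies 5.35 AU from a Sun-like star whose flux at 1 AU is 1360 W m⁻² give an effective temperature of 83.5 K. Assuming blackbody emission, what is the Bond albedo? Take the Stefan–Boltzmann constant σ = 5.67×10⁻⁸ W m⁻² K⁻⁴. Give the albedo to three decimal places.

0.768

By the inverse-square law, S = 1360/5.35² = 47.52 W m⁻².
Energy balance: S(1−α)/4 = σT⁴, so 1−α = 4σT⁴/S.
σT⁴ = 2.756 W m⁻², so 4σT⁴ = 11.03 W m⁻².
1−α = 11.03/47.52 = 0.2320, so α = 0.7680.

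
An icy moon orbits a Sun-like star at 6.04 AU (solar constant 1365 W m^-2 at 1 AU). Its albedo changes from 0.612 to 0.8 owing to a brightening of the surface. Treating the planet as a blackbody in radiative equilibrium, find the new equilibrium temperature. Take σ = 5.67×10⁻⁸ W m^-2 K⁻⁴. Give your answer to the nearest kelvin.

Irradiance scales as 1/d², so S = 1365 W m^-2 × (1/6.04)² = 37.42 W m^-2.
New equilibrium: T₂ = [(1−0.8)·37.42/(4σ)]^(1/4) = 75.79 K.

76 K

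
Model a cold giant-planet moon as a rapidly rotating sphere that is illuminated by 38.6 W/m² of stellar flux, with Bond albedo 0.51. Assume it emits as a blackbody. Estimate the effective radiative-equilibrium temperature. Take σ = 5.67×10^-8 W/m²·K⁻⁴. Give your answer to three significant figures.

Absorbed flux (global mean): S(1−α)/4 = 38.60·0.49/4 = 4.729 W/m².
In equilibrium σT⁴ equals this, so T = 95.56 K.

95.6 K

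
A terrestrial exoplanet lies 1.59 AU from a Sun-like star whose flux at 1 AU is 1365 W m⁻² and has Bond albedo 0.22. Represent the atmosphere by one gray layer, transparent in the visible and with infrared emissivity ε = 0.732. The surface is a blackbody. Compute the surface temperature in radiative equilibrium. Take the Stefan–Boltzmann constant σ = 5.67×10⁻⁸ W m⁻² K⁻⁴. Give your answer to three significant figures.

By the inverse-square law, S = 1365/1.59² = 539.9 W m⁻².
At the top of the atmosphere, σT_e⁴ = S(1−α)/4 = 105.3 W m⁻², giving T_e = 207.6 K.
For a single slab of emissivity ε, T_s⁴ = 2T_e⁴/(2−ε); thus T_s = 207.6·(1.577)^(1/4) = 232.6 K.

233 K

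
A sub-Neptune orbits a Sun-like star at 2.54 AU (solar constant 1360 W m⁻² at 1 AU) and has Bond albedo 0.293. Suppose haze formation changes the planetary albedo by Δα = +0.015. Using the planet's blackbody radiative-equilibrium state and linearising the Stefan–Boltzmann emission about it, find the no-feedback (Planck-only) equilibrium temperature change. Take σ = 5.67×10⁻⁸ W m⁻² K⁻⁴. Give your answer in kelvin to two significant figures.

-0.85 K

Flux at the orbit: S = 1360/(2.54)² = 210.8 W m⁻².
Reference equilibrium: T_e = [S(1−α)/(4σ)]^(1/4) = 160.1 K.
The change in absorbed flux is Δ[S(1−α)/4] = −SΔα/4 = -0.7905 W m⁻².
The Planck feedback parameter is 4σT_e³ = 0.9308 W m⁻²/K.
ΔT₀ = ΔF/λ_P = -0.7905/0.9308 = -0.849 K.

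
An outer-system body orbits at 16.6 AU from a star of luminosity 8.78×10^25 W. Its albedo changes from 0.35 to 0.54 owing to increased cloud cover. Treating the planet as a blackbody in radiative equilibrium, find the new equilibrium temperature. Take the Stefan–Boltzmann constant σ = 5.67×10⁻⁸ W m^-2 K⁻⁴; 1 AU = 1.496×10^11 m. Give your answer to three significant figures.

d = 16.6 × 1.496×10^11 m = 2.483×10^12 m.
S = L/(4πd²) = 1.133 W m^-2.
New equilibrium: T₂ = [(1−0.54)·1.133/(4σ)]^(1/4) = 38.93 K.

38.9 K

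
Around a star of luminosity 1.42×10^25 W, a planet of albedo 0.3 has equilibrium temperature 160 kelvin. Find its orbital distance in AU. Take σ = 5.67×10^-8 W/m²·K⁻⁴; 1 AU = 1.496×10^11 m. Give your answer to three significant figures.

The flux needed for this T is 4σT⁴/(1−0.3) = 212.3 W/m².
S = L/(4πd²) → d = √(L/4πS) = √(1.42×10^25/(4π·212.3)) = 7.295×10^10 m = 0.4876 AU.

0.488 AU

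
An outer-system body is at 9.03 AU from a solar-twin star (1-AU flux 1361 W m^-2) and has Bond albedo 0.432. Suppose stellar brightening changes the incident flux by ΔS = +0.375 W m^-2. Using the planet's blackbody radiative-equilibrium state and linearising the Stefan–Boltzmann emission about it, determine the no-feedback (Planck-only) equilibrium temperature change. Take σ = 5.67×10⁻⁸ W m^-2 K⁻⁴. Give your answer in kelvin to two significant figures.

Flux at the orbit: S = 1361/(9.03)² = 16.69 W m^-2.
The baseline emission temperature is T_e = 80.41 K.
ΔF = Δ[S(1−α)]/4 = (1−0.432)·+0.375/4 = 0.05325 W m^-2.
The Planck feedback parameter is 4σT_e³ = 0.1179 W m^-2/K.
Hence the no-feedback warming is ΔF/(4σT_e³) = 0.452 K.

0.45 kelvin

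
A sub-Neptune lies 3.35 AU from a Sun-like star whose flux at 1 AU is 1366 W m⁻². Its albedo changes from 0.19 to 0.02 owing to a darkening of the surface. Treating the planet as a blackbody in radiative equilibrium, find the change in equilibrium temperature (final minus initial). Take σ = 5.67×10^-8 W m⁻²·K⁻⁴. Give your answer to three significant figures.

7.04 kelvin

Flux at the orbit: S = 1366/(3.35)² = 121.7 W m⁻².
Initial: T₁ = [S(1−0.19)/(4σ)]^(1/4) = 144.4 K.
Final:   T₂ = [S(1−0.02)/(4σ)]^(1/4) = 151.4 K.
Change: 151.4 − 144.4 = 7.044 K.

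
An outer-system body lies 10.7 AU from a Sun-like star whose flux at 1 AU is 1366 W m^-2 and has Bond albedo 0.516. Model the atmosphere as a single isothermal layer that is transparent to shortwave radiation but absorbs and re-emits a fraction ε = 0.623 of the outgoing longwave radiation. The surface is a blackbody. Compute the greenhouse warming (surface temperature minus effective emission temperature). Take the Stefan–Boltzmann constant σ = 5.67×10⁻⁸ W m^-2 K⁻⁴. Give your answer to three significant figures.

By the inverse-square law, S = 1366/10.7² = 11.93 W m^-2.
Effective emission temperature (TOA balance): σT_e⁴ = S(1−α)/4 = 1.444 W m^-2 → T_e = 71.03 K.
Surface balance with a leaky layer gives σT_s⁴ = σT_e⁴·2/(2−ε), so T_s = T_e·[2/(2−0.623)]^(1/4) = 77.98 K.
Greenhouse warming: T_s − T_e = 6.947 K.

6.95 kelvin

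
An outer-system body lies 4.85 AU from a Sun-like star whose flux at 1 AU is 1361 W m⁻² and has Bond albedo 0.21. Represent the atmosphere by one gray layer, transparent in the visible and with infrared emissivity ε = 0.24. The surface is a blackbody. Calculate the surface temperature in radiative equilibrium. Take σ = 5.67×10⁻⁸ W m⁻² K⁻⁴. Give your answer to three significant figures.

123 K

Flux at the orbit: S = 1361/(4.85)² = 57.86 W m⁻².
The planet radiates to space at T_e = [S(1−α)/(4σ)]^(1/4) = 119.1 K.
For a single slab of emissivity ε, T_s⁴ = 2T_e⁴/(2−ε); thus T_s = 119.1·(1.136)^(1/4) = 123.0 K.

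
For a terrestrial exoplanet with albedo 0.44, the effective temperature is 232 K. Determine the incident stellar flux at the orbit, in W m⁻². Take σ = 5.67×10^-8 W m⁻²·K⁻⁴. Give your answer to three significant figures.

1170 W m⁻²

From S(1−α)/4 = σT⁴: S = 4σT⁴/(1−α).
σT⁴ = 5.67×10⁻⁸·(232)⁴ = 164.3 W m⁻².
So S = 4×164.3/(1−0.44) = 1173 W m⁻².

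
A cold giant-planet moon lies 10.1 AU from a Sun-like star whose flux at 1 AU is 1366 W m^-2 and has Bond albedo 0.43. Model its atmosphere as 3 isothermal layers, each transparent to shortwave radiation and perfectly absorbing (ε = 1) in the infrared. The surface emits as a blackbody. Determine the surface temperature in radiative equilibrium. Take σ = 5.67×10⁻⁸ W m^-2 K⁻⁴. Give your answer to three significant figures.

Irradiance scales as 1/d², so S = 1366 W m^-2 × (1/10.1)² = 13.39 W m^-2.
The effective emission temperature is T_e = [S(1−α)/(4σ)]^¼ = 76.17 K.
With N = 3 opaque layers, T_s = (N+1)^(1/4)·T_e = 4^(1/4)·76.17 = 107.7 K.

108 K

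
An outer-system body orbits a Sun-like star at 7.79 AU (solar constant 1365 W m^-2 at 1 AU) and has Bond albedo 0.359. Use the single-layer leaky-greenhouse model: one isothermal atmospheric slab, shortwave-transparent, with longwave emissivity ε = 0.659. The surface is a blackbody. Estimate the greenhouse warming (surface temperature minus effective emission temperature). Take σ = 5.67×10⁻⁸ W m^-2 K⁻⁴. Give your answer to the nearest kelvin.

9 K

By the inverse-square law, S = 1365/7.79² = 22.49 W m^-2.
At the top of the atmosphere, σT_e⁴ = S(1−α)/4 = 3.605 W m^-2, giving T_e = 89.29 K.
Surface balance with a leaky layer gives σT_s⁴ = σT_e⁴·2/(2−ε), so T_s = T_e·[2/(2−0.659)]^(1/4) = 98.68 K.
T_s − T_e = 98.68 − 89.29 = 9.384 K.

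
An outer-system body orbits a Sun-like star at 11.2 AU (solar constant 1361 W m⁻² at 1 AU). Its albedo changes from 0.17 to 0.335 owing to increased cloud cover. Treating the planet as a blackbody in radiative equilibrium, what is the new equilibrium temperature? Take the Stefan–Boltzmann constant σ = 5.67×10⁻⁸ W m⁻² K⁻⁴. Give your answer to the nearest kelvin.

Irradiance scales as 1/d², so S = 1361 W m⁻² × (1/11.2)² = 10.85 W m⁻².
New equilibrium: T₂ = [(1−0.335)·10.85/(4σ)]^(1/4) = 75.10 K.

75 K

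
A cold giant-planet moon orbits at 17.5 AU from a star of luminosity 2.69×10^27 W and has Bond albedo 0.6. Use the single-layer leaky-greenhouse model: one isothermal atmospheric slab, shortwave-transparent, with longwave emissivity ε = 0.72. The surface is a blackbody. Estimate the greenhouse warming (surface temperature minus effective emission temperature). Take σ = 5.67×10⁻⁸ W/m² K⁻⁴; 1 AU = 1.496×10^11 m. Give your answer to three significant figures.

Orbital distance: d = 17.5 AU = 2.618×10^12 m.
Flux at the orbit: S = L/(4πd²) = 2.69×10^27/(4π·(2.62×10^12)²) = 31.23 W/m².
Effective emission temperature (TOA balance): σT_e⁴ = S(1−α)/4 = 3.123 W/m² → T_e = 86.15 K.
For a single slab of emissivity ε, T_s⁴ = 2T_e⁴/(2−ε); thus T_s = 86.15·(1.562)^(1/4) = 96.32 K.
The atmosphere warms the surface by 10.17 K.

10.2 K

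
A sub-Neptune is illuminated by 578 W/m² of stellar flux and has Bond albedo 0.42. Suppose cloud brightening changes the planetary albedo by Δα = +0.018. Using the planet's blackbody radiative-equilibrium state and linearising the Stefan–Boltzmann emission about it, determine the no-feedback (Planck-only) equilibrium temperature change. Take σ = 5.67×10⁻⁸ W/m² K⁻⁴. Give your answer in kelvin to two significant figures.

-1.5 K

Unperturbed T_e = [578.0·(1−0.42)/(4σ)]^¼ = 196.1 K.
ΔF = −(S/4)Δα = −(578.0/4)×(+0.018) = -2.601 W/m².
The Planck feedback parameter is 4σT_e³ = 1.710 W/m²/K.
Hence the no-feedback warming is ΔF/(4σT_e³) = -1.52 K.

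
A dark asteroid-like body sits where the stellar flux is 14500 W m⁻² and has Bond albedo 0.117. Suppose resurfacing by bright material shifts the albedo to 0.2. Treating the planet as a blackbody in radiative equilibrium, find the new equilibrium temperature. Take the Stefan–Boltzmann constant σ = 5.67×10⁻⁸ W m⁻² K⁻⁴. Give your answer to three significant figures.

New equilibrium: T₂ = [(1−0.2)·14500/(4σ)]^(1/4) = 475.6 K.

476 kelvin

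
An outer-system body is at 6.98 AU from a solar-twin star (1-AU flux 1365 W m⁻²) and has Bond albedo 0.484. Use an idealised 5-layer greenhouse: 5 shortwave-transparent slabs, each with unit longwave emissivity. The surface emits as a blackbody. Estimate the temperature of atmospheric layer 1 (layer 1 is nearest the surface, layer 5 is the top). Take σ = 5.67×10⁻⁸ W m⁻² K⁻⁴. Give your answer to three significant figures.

Flux at the orbit: S = 1365/(6.98)² = 28.02 W m⁻².
The effective emission temperature is T_e = [S(1−α)/(4σ)]^¼ = 89.35 K.
Each opaque layer satisfies 2T_j⁴ = T_{j−1}⁴ + T_{j+1}⁴, giving T_k⁴ = (N+1−k)T_e⁴.
With k = 1: T_1 = (5+1−1)^¼·89.35 K = 133.6 K.

134 K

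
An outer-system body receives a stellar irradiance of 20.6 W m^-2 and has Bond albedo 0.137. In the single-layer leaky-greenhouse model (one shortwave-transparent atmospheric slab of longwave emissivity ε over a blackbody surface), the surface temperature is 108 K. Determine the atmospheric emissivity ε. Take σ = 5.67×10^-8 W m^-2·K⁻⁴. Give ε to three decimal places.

TOA balance gives T_e = 94.09 K.
Since (2−ε)/2 = (T_e/T_s)⁴ = 0.5762, ε = 0.8477.

0.848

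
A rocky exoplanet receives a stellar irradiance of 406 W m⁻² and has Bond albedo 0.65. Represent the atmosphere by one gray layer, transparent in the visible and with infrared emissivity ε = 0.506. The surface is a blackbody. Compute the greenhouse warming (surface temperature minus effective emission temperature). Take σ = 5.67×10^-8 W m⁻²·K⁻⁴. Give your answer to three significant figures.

12.0 K

Effective emission temperature (TOA balance): σT_e⁴ = S(1−α)/4 = 35.52 W m⁻² → T_e = 158.2 K.
For a single slab of emissivity ε, T_s⁴ = 2T_e⁴/(2−ε); thus T_s = 158.2·(1.339)^(1/4) = 170.2 K.
The atmosphere warms the surface by 11.97 K.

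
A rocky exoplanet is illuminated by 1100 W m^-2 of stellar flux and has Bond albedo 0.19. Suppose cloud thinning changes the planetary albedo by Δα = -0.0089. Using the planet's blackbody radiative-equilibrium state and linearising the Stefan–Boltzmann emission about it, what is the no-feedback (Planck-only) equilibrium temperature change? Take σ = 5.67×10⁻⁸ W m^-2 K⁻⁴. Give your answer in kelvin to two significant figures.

Reference equilibrium: T_e = [S(1−α)/(4σ)]^(1/4) = 250.4 K.
TOA radiative forcing: ΔF = −S·Δα/4 = −1100·(-0.0089)/4 = 2.447 W m^-2.
Planck response: λ_P = 4σT_e³ = 4·5.67×10⁻⁸·(250.4)³ = 3.559 W m^-2/K.
Hence the no-feedback warming is ΔF/(4σT_e³) = 0.688 K.

0.69 K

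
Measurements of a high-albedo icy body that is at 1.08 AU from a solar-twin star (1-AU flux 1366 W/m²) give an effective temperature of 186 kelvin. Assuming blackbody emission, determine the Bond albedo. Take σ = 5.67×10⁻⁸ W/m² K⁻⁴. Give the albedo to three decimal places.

0.768

Irradiance scales as 1/d², so S = 1366 W/m² × (1/1.08)² = 1171 W/m².
From σT⁴ = S(1−α)/4 we invert for α: 1−α = 4σT⁴/S.
4σT⁴ = 4·5.67×10⁻⁸·(186)⁴ = 271.5 W/m².
1−α = 271.5/1171 = 0.2318, so α = 0.7682.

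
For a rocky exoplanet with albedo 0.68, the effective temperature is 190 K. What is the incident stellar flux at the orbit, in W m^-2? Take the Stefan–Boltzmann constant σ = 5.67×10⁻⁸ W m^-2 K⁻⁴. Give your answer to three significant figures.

From S(1−α)/4 = σT⁴: S = 4σT⁴/(1−α).
The emitted flux is σT⁴ = 73.89 W m^-2.
S = 4·73.89/0.32 = 923.7 W m^-2.

924 W m^-2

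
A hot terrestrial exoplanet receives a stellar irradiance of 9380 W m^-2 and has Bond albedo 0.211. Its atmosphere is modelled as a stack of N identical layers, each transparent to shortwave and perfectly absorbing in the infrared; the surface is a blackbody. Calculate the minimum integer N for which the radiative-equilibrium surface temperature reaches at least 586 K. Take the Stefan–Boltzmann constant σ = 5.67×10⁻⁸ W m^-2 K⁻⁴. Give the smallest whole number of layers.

3

Top-of-atmosphere balance: σT_e⁴ = S(1−α)/4 = 1850 W m^-2 → T_e = 425.0 K.
Need (N+1)T_e⁴ ≥ T_s⁴, i.e. N+1 ≥ (586/425.0)⁴ = 3.614.
Rounding up, N = 3.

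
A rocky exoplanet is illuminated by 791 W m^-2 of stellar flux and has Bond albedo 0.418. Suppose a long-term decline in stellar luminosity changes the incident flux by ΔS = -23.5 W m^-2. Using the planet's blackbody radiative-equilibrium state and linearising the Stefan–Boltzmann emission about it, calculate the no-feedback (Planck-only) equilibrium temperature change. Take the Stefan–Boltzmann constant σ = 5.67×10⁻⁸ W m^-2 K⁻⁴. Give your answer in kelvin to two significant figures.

-1.6 kelvin

Reference equilibrium: T_e = [S(1−α)/(4σ)]^(1/4) = 212.3 K.
TOA radiative forcing: ΔF = (1−α)ΔS/4 = 0.582·(-23.5)/4 = -3.419 W m^-2.
Linearising σT⁴ gives d(σT⁴)/dT = 4σT_e³ = 2.169 W m^-2 per K.
ΔT₀ = ΔF/λ_P = -3.419/2.169 = -1.58 K.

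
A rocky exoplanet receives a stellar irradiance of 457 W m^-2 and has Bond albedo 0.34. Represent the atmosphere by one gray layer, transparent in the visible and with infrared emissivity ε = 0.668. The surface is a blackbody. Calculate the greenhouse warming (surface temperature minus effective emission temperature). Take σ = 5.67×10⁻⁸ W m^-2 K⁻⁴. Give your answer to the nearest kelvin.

20 K

At the top of the atmosphere, σT_e⁴ = S(1−α)/4 = 75.40 W m^-2, giving T_e = 191.0 K.
The surface balance (absorbed SW + ε·downward IR = σT_s⁴) with T_a⁴ = T_s⁴/2 reduces to T_s = T_e·[2/(2−ε)]^¼ = 211.4 K.
T_s − T_e = 211.4 − 191.0 = 20.43 K.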